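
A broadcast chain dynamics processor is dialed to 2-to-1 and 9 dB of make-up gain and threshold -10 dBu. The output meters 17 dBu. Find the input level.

Before make-up, the level was 17 − 9 = 8 dBu.
Post-compression overshoot = 8 − (-10) = 18 dB.
Undo the ratio: input overshoot = 18 × 2 = 36 dB, giving input = 26 dBu.

26 dBu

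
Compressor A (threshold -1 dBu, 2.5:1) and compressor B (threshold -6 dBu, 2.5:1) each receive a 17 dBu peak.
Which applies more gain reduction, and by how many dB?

B, by 3 dB

A: overshoot 18 dB → output overshoot 7.2 dB → GR 10.8 dB.
B: overshoot 23 dB → output overshoot 9.2 dB → GR 13.8 dB.
B reduces 3 dB more.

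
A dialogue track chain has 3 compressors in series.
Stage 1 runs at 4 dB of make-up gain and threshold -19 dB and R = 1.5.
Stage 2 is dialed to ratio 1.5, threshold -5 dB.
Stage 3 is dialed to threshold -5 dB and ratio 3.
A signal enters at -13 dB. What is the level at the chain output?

-11 dB

Stage 1: -13 dB is 6 dB over -19 dB; at 1.5:1 that becomes 4 dB over, giving -15 dB; +4 dB make-up → -11 dB.
Stage 2: -11 dB ≤ -5 dB, so stage 2 doesn't engage; output -11 dB.
Stage 3: -11 dB ≤ -5 dB, so stage 3 doesn't engage; output -11 dB.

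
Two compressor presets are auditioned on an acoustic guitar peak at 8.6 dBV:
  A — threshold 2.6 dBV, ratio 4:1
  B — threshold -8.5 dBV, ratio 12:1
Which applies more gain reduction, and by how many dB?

A: 6 dB over, compressed to 1.5 dB over, so 4.5 dB of GR.
B: 17.1 dB over, compressed to 1.425 dB over, so 15.675 dB of GR.
B applies 11.175 dB more gain reduction.

B, by 11.175 dB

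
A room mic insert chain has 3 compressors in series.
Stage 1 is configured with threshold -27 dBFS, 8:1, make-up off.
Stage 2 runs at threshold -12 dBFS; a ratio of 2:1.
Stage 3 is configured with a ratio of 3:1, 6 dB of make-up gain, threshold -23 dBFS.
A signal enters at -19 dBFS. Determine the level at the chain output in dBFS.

Stage 1: -19 dBFS is 8 dB over -27 dBFS; at 8:1 that becomes 1 dB over, giving -26 dBFS.
Stage 2: -26 dBFS ≤ -12 dBFS, so stage 2 doesn't engage; output -26 dBFS.
Stage 3: below threshold (-26 ≤ -23); passes unchanged; make-up brings it to -20 dBFS.

-20 dBFS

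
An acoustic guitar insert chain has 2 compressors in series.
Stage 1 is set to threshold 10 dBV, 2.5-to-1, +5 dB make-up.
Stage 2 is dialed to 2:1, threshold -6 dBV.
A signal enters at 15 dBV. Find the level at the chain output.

Stage 1: 15 dBV is 5 dB over 10 dBV; at 2.5:1 that becomes 2 dB over, giving 12 dBV; +5 dB make-up → 17 dBV.
Stage 2: 23 dB above -6 dBV, reduced 2:1 to 11.5 dB above → 5.5 dBV.

5.5 dBV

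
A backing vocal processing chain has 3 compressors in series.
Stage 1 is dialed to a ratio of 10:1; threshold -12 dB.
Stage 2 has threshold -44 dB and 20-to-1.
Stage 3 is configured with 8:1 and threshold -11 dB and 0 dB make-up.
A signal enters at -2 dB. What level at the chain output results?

Stage 1: 10 dB above -12 dB, reduced 10:1 to 1 dB above → -11 dB.
Stage 2: -11 dB is 33 dB over -44 dB; at 20:1 that becomes 1.65 dB over, giving -42.35 dB.
Stage 3: below threshold (-42.35 ≤ -11); passes unchanged; output -42.35 dB.

-42.35 dB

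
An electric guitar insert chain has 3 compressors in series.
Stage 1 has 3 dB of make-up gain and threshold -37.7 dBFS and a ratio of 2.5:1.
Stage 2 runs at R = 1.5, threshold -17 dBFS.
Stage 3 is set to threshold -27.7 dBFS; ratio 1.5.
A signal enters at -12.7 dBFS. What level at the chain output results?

Stage 1: 25 dB above -37.7 dBFS, reduced 2.5:1 to 10 dB above → -27.7 dBFS; +3 dB make-up → -24.7 dBFS.
Stage 2: -24.7 dBFS ≤ -17 dBFS, so stage 2 doesn't engage; output -24.7 dBFS.
Stage 3: -24.7 dBFS is 3 dB over -27.7 dBFS; at 1.5:1 that becomes 2 dB over, giving -25.7 dBFS.

-25.7 dBFS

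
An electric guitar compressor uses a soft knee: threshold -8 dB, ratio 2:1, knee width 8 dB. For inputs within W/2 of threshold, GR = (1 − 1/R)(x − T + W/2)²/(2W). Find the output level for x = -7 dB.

-7.78125 dB

x − T + W/2 = -7 − (-8) + 4 = 5.
GR = (1 − 1/2) × 5² / 16 = 0.5 × 25 / 16 = 0.78125 dB.
Output = -7 − 0.78125 = -7.78125 dB.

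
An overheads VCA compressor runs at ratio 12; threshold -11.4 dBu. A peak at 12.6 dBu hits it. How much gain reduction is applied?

22 dB

12.6 dBu exceeds the threshold by 24 dB.
At 12:1, output sits 24/12 = 2 dB above threshold.
GR = overshoot in − overshoot out = 24 − 2 = 22 dB.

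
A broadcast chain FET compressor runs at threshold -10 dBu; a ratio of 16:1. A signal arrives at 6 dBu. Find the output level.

Overshoot: 6 − (-10) = 16 dB.
16:1 compression reduces that to 16/16 = 1 dB over.
That puts the output at -9 dBu.

-9 dBu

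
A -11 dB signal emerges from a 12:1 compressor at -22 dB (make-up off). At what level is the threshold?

Input is 12 dB above T (since output overshoot × R = input overshoot: (-22 − T)·12 = -11 − T gives T = -23 dB).
Check: -23 + (-11 − (-23))/12 = -23 + 1 = -22 dB. ✓

-23 dB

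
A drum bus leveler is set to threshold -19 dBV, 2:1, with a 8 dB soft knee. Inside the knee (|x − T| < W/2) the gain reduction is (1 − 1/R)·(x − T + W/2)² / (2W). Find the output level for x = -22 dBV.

-22.03125 dBV

x − T + W/2 = -22 − (-19) + 4 = 1.
GR = (1 − 1/2) × 1² / 16 = 0.5 × 1 / 16 = 0.03125 dB.
Output = -22 − 0.03125 = -22.03125 dBV.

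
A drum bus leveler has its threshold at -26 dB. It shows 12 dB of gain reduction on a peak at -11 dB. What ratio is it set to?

Input overshoot = -11 − (-26) = 15 dB.
Output overshoot = 15 − 12 = 3 dB.
Ratio = input overshoot / output overshoot = 15 / 3 = 5.

5:1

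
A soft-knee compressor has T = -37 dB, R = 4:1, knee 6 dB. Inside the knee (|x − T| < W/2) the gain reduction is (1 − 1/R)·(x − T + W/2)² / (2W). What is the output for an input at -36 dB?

-37 dB

x − T + W/2 = -36 − (-37) + 3 = 4.
GR = (1 − 1/4) × 4² / 12 = 0.75 × 16 / 12 = 1 dB.
Output = -36 − 1 = -37 dB.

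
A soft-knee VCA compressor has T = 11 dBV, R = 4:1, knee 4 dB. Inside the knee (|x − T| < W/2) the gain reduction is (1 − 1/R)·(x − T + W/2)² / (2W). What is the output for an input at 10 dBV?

x − T + W/2 = 10 − 11 + 2 = 1.
GR = (1 − 1/4) × 1² / 8 = 0.75 × 1 / 8 = 0.09375 dB.
Output = 10 − 0.09375 = 9.90625 dBV.

9.90625 dBV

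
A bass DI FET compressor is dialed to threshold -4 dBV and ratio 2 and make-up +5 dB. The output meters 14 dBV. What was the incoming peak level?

Before make-up, the level was 14 − 5 = 9 dBV.
That's 13 dB above the -4 dBV threshold.
Input overshoot = R × output overshoot = 26 dB → input = -4 + 26 = 22 dBV.

22 dBV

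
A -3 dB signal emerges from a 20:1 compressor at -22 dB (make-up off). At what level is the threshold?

Input is 20 dB above T (since output overshoot × R = input overshoot: (-22 − T)·20 = -3 − T gives T = -23 dB).
Check: -23 + (-3 − (-23))/20 = -23 + 1 = -22 dB. ✓

-23 dB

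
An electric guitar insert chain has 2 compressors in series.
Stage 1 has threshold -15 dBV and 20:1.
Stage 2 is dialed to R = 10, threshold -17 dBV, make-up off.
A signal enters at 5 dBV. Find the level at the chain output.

Stage 1: overshoot 20 dB → 20/20 = 1 dB → -14 dBV.
Stage 2: 3 dB above -17 dBV, reduced 10:1 to 0.3 dB above → -16.7 dBV.

-16.7 dBV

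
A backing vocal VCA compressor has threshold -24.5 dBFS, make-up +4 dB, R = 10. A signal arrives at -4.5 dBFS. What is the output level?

-18.5 dBFS

-4.5 dBFS sits 20 dB over threshold.
The 20 dB excess becomes 2 dB after 10:1 reduction.
That puts the output at -22.5 dBFS; make-up adds 4 dB, giving -18.5 dBFS.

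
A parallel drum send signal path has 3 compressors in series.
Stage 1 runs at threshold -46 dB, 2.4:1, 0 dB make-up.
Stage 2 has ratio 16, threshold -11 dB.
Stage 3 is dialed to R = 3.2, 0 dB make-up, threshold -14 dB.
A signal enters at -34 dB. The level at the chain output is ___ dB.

-41 dB

Stage 1: overshoot 12 dB → 12/2.4 = 5 dB → -41 dB.
Stage 2: -41 dB ≤ -11 dB, so stage 2 doesn't engage; output -41 dB.
Stage 3: -41 dB ≤ -14 dB, so stage 3 doesn't engage; output -41 dB.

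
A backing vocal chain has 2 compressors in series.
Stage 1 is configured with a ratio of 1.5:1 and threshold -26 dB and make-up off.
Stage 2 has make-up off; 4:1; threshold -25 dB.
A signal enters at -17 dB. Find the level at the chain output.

Stage 1: -17 dB is 9 dB over -26 dB; at 1.5:1 that becomes 6 dB over, giving -20 dB.
Stage 2: 5 dB above -25 dB, reduced 4:1 to 1.25 dB above → -23.75 dB.

-23.75 dB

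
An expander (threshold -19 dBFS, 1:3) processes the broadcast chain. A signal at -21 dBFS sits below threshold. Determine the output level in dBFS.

Below threshold, a 1:3 expander applies gain = (3−1)×(T − x) of attenuation.
(3−1) × 2 = 4 dB, so output = -21 − 4 = -25 dBFS.

-25 dBFS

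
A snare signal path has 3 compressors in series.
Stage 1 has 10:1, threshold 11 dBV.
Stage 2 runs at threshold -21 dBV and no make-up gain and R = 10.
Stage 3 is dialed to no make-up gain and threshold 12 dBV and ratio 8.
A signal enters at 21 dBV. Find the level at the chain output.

Stage 1: 10 dB above 11 dBV, reduced 10:1 to 1 dB above → 12 dBV.
Stage 2: 12 dBV is 33 dB over -21 dBV; at 10:1 that becomes 3.3 dB over, giving -17.7 dBV.
Stage 3: -17.7 dBV is at or below the 12 dBV threshold — no compression; output -17.7 dBV.

-17.7 dBV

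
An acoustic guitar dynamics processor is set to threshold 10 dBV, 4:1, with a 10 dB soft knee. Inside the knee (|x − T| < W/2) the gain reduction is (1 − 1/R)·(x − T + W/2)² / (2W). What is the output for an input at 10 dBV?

x − T + W/2 = 10 − 10 + 5 = 5.
GR = (1 − 1/4) × 5² / 20 = 0.75 × 25 / 20 = 0.9375 dB.
Output = 10 − 0.9375 = 9.0625 dBV.

9.0625 dBV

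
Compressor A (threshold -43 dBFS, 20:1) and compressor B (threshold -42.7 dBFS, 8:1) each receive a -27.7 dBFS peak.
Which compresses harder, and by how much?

A, by 1.41 dB

A: overshoot 15.3 dB → output overshoot 0.765 dB → GR 14.535 dB.
B: overshoot 15 dB → output overshoot 1.875 dB → GR 13.125 dB.
Difference: 1.41 dB in favour of A.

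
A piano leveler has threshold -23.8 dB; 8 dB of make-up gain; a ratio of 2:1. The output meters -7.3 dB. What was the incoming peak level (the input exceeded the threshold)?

Remove make-up: -7.3 − 8 = -15.3 dB.
That's 8.5 dB above the -23.8 dB threshold.
Input overshoot = R × output overshoot = 17 dB → input = -23.8 + 17 = -6.8 dB.

-6.8 dB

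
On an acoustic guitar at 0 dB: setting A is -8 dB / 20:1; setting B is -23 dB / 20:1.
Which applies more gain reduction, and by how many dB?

A: GR = 8 − 8/20 = 7.6 dB.
B: GR = 23 − 23/20 = 21.85 dB.
B reduces 14.25 dB more.

B, by 14.25 dB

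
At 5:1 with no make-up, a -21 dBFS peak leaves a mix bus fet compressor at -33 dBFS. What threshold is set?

-36 dBFS

Input is 15 dB above T (since output overshoot × R = input overshoot: (-33 − T)·5 = -21 − T gives T = -36 dBFS).
Check: -36 + (-21 − (-36))/5 = -36 + 3 = -33 dBFS. ✓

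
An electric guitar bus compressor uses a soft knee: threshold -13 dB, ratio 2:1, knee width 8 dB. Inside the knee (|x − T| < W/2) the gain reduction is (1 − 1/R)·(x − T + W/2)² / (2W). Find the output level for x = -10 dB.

x − T + W/2 = -10 − (-13) + 4 = 7.
GR = (1 − 1/2) × 7² / 16 = 0.5 × 49 / 16 = 1.53125 dB.
Output = -10 − 1.53125 = -11.53125 dB.

-11.53125 dB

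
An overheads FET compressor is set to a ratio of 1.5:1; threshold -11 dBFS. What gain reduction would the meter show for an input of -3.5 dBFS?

Overshoot = -3.5 − (-11) = 7.5 dB.
After 1.5:1 compression the overshoot becomes 7.5/1.5 = 5 dB.
GR = overshoot in − overshoot out = 7.5 − 5 = 2.5 dB.

2.5 dB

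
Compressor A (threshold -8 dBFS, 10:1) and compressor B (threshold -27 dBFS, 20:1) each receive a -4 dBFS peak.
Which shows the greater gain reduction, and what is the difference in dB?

A: GR = 4 − 4/10 = 3.6 dB.
B: GR = 23 − 23/20 = 21.85 dB.
B reduces 18.25 dB more.

B, by 18.25 dB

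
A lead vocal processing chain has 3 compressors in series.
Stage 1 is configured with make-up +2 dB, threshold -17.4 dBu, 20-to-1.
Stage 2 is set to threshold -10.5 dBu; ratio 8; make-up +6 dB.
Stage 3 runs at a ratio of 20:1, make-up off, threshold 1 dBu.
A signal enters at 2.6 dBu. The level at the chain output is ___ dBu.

Stage 1: 20 dB above -17.4 dBu, reduced 20:1 to 1 dB above → -16.4 dBu; +2 dB make-up → -14.4 dBu.
Stage 2: -14.4 dBu ≤ -10.5 dBu, so stage 2 doesn't engage; make-up brings it to -8.4 dBu.
Stage 3: -8.4 dBu ≤ 1 dBu, so stage 3 doesn't engage; output -8.4 dBu.

-8.4 dBu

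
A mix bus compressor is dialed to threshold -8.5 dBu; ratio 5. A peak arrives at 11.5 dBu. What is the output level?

-4.5 dBu

11.5 dBu sits 20 dB over threshold.
The 20 dB excess becomes 4 dB after 5:1 reduction.
So the level is -8.5 + 4 = -4.5 dBu.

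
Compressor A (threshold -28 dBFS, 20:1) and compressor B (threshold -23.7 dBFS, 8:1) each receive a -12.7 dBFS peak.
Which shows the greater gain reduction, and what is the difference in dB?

A: GR = 15.3 − 15.3/20 = 14.535 dB.
B: GR = 11 − 11/8 = 9.625 dB.
A reduces 4.91 dB more.

A, by 4.91 dB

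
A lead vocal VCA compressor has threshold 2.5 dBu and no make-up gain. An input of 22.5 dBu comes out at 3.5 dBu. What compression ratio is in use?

Input overshoot = 22.5 − 2.5 = 20 dB; output overshoot = 3.5 − 2.5 = 1 dB.
Ratio = 20 / 1 = 20.

20:1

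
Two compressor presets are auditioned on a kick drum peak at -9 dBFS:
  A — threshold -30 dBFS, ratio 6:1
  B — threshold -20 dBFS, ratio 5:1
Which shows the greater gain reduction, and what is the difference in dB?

A: 21 dB over, compressed to 3.5 dB over, so 17.5 dB of GR.
B: 11 dB over, compressed to 2.2 dB over, so 8.8 dB of GR.
A reduces 8.7 dB more.

A, by 8.7 dB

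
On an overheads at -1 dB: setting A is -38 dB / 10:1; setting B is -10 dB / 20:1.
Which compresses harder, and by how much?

A: 37 dB over, compressed to 3.7 dB over, so 33.3 dB of GR.
B: 9 dB over, compressed to 0.45 dB over, so 8.55 dB of GR.
A applies 24.75 dB more gain reduction.

A, by 24.75 dB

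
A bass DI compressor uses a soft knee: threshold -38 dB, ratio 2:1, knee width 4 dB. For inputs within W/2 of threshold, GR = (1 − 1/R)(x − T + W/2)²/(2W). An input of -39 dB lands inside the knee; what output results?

x − T + W/2 = -39 − (-38) + 2 = 1.
GR = (1 − 1/2) × 1² / 8 = 0.5 × 1 / 8 = 0.0625 dB.
Output = -39 − 0.0625 = -39.0625 dB.

-39.0625 dB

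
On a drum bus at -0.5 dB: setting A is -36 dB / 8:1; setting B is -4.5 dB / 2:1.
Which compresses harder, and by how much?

A: overshoot 35.5 dB → output overshoot 4.4375 dB → GR 31.0625 dB.
B: overshoot 4 dB → output overshoot 2 dB → GR 2 dB.
A reduces 29.0625 dB more.

A, by 29.0625 dB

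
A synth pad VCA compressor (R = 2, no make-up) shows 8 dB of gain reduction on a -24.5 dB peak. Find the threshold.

-40.5 dB

Let T be the threshold. Output overshoot = (input overshoot)/R, so -32.5 − T = (-24.5 − T)/2.
2·(-32.5 − T) = -24.5 − T → 1·T = -65 − (-24.5) = -40.5.
T = -40.5/1 = -40.5 dB.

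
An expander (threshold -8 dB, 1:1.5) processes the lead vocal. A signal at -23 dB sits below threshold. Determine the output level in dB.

Below threshold, a 1:1.5 expander applies gain = (1.5−1)×(T − x) of attenuation.
(1.5−1) × 15 = 7.5 dB, so output = -23 − 7.5 = -30.5 dB.

-30.5 dB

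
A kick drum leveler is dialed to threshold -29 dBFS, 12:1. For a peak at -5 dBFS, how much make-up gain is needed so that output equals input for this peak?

Overshoot 24 dB → 24/12 = 2 dB after compression, so the compressed level is -29 + 2 = -27 dBFS.
Make-up = target − compressed = -5 − (-27) = 22 dB.

22 dB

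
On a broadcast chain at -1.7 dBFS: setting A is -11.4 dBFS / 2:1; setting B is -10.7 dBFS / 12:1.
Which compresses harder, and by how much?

B, by 3.4 dB

A: 9.7 dB over, compressed to 4.85 dB over, so 4.85 dB of GR.
B: 9 dB over, compressed to 0.75 dB over, so 8.25 dB of GR.
B applies 3.4 dB more gain reduction.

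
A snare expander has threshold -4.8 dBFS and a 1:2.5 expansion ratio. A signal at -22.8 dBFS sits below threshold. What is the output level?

-49.8 dBFS

Undershoot = (-4.8) − (-22.8) = 18 dB.
At 1:2.5, that expands to 45 dB under threshold.
Output = -4.8 − 45 = -49.8 dBFS.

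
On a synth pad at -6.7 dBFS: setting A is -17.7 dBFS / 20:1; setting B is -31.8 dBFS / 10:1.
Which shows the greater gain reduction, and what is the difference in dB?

B, by 12.14 dB

A: 11 dB over, compressed to 0.55 dB over, so 10.45 dB of GR.
B: 25.1 dB over, compressed to 2.51 dB over, so 22.59 dB of GR.
B reduces 12.14 dB more.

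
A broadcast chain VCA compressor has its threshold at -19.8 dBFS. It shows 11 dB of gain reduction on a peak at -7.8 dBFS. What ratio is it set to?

Input overshoot = -7.8 − (-19.8) = 12 dB.
Output overshoot = 12 − 11 = 1 dB.
Ratio = input overshoot / output overshoot = 12 / 1 = 12.

12:1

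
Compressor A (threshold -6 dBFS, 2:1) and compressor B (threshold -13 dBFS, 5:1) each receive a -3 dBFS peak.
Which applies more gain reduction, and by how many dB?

A: overshoot 3 dB → output overshoot 1.5 dB → GR 1.5 dB.
B: overshoot 10 dB → output overshoot 2 dB → GR 8 dB.
Difference: 6.5 dB in favour of B.

B, by 6.5 dB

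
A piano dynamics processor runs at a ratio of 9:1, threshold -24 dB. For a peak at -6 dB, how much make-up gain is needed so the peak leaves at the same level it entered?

Overshoot 18 dB → 18/9 = 2 dB after compression, so the compressed level is -24 + 2 = -22 dB.
Make-up = target − compressed = -6 − (-22) = 16 dB.

16 dB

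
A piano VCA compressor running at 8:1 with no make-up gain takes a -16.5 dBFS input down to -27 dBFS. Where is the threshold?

-28.5 dBFS

Gain reduction = -16.5 − (-27) = 10.5 dB; output overshoot = GR / (R − 1) = 10.5 / 7 = 1.5 dB.
Threshold = output − output overshoot = -27 − 1.5 = -28.5 dBFS.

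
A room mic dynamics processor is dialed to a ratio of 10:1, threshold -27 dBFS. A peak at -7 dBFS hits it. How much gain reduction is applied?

Overshoot = -7 − (-27) = 20 dB.
After 10:1 compression the overshoot becomes 20/10 = 2 dB.
So the signal is attenuated by 20 − 2 = 18 dB.

18 dB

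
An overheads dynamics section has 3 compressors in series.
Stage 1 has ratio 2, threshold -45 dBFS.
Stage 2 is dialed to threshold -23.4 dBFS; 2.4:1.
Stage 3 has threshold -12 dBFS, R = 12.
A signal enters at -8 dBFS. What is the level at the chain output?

Stage 1: 37 dB above -45 dBFS, reduced 2:1 to 18.5 dB above → -26.5 dBFS.
Stage 2: -26.5 dBFS is at or below the -23.4 dBFS threshold — no compression; output -26.5 dBFS.
Stage 3: -26.5 dBFS is at or below the -12 dBFS threshold — no compression; output -26.5 dBFS.

-26.5 dBFS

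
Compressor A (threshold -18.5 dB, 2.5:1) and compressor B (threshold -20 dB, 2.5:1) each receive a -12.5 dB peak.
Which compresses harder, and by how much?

A: GR = 6 − 6/2.5 = 3.6 dB.
B: GR = 7.5 − 7.5/2.5 = 4.5 dB.
B applies 0.9 dB more gain reduction.

B, by 0.9 dB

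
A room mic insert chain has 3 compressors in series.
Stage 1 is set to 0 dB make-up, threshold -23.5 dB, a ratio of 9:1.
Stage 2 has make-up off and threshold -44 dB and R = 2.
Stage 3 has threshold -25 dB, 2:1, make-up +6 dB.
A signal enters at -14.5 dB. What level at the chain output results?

-27.25 dB

Stage 1: 9 dB above -23.5 dB, reduced 9:1 to 1 dB above → -22.5 dB.
Stage 2: -22.5 dB is 21.5 dB over -44 dB; at 2:1 that becomes 10.75 dB over, giving -33.25 dB.
Stage 3: below threshold (-33.25 ≤ -25); passes unchanged; make-up brings it to -27.25 dB.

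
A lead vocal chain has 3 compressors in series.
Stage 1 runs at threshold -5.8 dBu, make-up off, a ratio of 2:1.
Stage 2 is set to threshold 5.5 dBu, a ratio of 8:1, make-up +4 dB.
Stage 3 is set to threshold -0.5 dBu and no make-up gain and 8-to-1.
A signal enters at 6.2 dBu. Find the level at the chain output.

Stage 1: 12 dB above -5.8 dBu, reduced 2:1 to 6 dB above → 0.2 dBu.
Stage 2: 0.2 dBu is at or below the 5.5 dBu threshold — no compression; make-up brings it to 4.2 dBu.
Stage 3: 4.2 dBu is 4.7 dB over -0.5 dBu; at 8:1 that becomes 0.5875 dB over, giving 0.0875 dBu.

0.0875 dBu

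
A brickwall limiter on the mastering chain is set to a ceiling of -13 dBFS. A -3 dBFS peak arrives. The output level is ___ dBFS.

-13 dBFS

At ∞:1, everything above -13 dBFS is held at the ceiling.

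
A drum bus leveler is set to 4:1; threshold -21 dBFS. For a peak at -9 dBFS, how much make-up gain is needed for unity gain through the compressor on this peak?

9 dB

The peak compresses to -21 + 12/4 = -18 dBFS.
To reach -9 dBFS requires -9 − (-18) = 9 dB of make-up.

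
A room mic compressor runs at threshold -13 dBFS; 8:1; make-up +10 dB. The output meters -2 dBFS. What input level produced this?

-5 dBFS

Remove make-up: -2 − 10 = -12 dBFS.
Post-compression overshoot = -12 − (-13) = 1 dB.
Input overshoot = R × output overshoot = 8 dB → input = -13 + 8 = -5 dBFS.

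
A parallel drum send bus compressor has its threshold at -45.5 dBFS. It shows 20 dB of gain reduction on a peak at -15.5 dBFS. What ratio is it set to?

Input overshoot = -15.5 − (-45.5) = 30 dB.
Output overshoot = 30 − 20 = 10 dB.
Ratio = input overshoot / output overshoot = 30 / 10 = 3.

3:1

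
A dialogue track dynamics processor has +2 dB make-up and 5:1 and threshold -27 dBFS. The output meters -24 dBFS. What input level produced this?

-22 dBFS

Remove make-up: -24 − 2 = -26 dBFS.
That's 1 dB above the -27 dBFS threshold.
Undo the ratio: input overshoot = 1 × 5 = 5 dB, giving input = -22 dBFS.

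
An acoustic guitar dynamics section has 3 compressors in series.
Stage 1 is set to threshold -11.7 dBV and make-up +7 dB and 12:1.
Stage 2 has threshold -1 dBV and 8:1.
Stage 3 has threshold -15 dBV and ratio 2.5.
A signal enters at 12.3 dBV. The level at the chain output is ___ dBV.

Stage 1: overshoot 24 dB → 24/12 = 2 dB → -9.7 dBV; +7 dB make-up → -2.7 dBV.
Stage 2: -2.7 dBV is at or below the -1 dBV threshold — no compression; output -2.7 dBV.
Stage 3: -2.7 dBV is 12.3 dB over -15 dBV; at 2.5:1 that becomes 4.92 dB over, giving -10.08 dBV.

-10.08 dBV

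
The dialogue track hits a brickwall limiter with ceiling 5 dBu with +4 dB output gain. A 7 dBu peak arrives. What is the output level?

9 dBu

A brickwall limiter is an ∞:1 compressor: any input above the ceiling is clamped to 5 dBu.
Output gain then adds 4 dB: 5 + 4 = 9 dBu.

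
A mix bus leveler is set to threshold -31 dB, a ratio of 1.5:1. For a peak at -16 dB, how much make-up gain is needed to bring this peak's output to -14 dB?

The peak compresses to -31 + 15/1.5 = -21 dB.
To reach -14 dB requires -14 − (-21) = 7 dB of make-up.

7 dB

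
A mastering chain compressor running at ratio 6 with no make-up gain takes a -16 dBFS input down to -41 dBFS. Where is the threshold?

-46 dBFS

Gain reduction = -16 − (-41) = 25 dB; output overshoot = GR / (R − 1) = 25 / 5 = 5 dB.
Threshold = output − output overshoot = -41 − 5 = -46 dBFS.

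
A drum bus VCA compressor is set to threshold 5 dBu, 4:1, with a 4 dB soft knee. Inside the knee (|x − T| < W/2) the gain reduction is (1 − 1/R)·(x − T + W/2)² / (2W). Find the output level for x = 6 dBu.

5.15625 dBu

x − T + W/2 = 6 − 5 + 2 = 3.
GR = (1 − 1/4) × 3² / 8 = 0.75 × 9 / 8 = 0.84375 dB.
Output = 6 − 0.84375 = 5.15625 dBu.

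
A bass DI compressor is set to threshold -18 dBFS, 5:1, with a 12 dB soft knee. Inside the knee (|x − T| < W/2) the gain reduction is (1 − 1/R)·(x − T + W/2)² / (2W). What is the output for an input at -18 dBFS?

x − T + W/2 = -18 − (-18) + 6 = 6.
GR = (1 − 1/5) × 6² / 24 = 0.8 × 36 / 24 = 1.2 dB.
Output = -18 − 1.2 = -19.2 dBFS.

-19.2 dBFS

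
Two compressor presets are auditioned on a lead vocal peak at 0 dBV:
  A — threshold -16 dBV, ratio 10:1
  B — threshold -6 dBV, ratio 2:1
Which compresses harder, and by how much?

A: overshoot 16 dB → output overshoot 1.6 dB → GR 14.4 dB.
B: overshoot 6 dB → output overshoot 3 dB → GR 3 dB.
A applies 11.4 dB more gain reduction.

A, by 11.4 dB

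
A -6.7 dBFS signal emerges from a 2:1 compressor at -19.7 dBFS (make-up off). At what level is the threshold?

-32.7 dBFS

Input is 26 dB above T (since output overshoot × R = input overshoot: (-19.7 − T)·2 = -6.7 − T gives T = -32.7 dBFS).
Check: -32.7 + (-6.7 − (-32.7))/2 = -32.7 + 13 = -19.7 dBFS. ✓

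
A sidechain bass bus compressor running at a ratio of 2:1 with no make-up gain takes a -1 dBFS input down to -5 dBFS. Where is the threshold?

-9 dBFS

Input is 8 dB above T (since output overshoot × R = input overshoot: (-5 − T)·2 = -1 − T gives T = -9 dBFS).
Check: -9 + (-1 − (-9))/2 = -9 + 4 = -5 dBFS. ✓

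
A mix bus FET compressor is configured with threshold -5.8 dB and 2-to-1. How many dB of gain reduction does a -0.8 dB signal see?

2.5 dB

-0.8 dB exceeds the threshold by 5 dB.
At 2:1, output sits 5/2 = 2.5 dB above threshold.
So the signal is attenuated by 5 − 2.5 = 2.5 dB.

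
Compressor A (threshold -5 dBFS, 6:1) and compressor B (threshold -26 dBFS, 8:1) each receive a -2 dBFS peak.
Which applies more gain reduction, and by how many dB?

A: GR = 3 − 3/6 = 2.5 dB.
B: GR = 24 − 24/8 = 21 dB.
Difference: 18.5 dB in favour of B.

B, by 18.5 dB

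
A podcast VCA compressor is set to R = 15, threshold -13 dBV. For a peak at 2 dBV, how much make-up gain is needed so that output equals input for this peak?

Overshoot 15 dB → 15/15 = 1 dB after compression, so the compressed level is -13 + 1 = -12 dBV.
Make-up = target − compressed = 2 − (-12) = 14 dB.

14 dB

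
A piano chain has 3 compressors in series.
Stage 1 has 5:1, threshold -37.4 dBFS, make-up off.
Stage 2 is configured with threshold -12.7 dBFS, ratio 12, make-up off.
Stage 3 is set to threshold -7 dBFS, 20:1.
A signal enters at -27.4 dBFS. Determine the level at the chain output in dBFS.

-35.4 dBFS

Stage 1: overshoot 10 dB → 10/5 = 2 dB → -35.4 dBFS.
Stage 2: -35.4 dBFS ≤ -12.7 dBFS, so stage 2 doesn't engage; output -35.4 dBFS.
Stage 3: below threshold (-35.4 ≤ -7); passes unchanged; output -35.4 dBFS.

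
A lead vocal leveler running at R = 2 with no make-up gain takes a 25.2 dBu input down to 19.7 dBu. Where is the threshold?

14.2 dBu

Gain reduction = 25.2 − 19.7 = 5.5 dB; output overshoot = GR / (R − 1) = 5.5 / 1 = 5.5 dB.
Threshold = output − output overshoot = 19.7 − 5.5 = 14.2 dBu.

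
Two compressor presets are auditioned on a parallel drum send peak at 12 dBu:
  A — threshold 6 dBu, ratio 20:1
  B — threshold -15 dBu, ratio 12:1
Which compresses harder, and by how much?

B, by 19.05 dB

A: 6 dB over, compressed to 0.3 dB over, so 5.7 dB of GR.
B: 27 dB over, compressed to 2.25 dB over, so 24.75 dB of GR.
B reduces 19.05 dB more.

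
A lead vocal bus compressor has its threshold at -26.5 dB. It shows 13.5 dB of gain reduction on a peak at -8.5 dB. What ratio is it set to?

4:1

Input overshoot = -8.5 − (-26.5) = 18 dB.
Output overshoot = 18 − 13.5 = 4.5 dB.
Ratio = input overshoot / output overshoot = 18 / 4.5 = 4.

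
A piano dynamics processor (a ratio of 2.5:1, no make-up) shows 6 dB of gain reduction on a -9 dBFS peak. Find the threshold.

-19 dBFS

Input is 10 dB above T (since output overshoot × R = input overshoot: (-15 − T)·2.5 = -9 − T gives T = -19 dBFS).
Check: -19 + (-9 − (-19))/2.5 = -19 + 4 = -15 dBFS. ✓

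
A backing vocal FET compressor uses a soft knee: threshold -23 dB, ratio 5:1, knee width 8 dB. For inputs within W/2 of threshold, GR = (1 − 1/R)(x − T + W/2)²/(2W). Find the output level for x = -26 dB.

-26.05 dB

x − T + W/2 = -26 − (-23) + 4 = 1.
GR = (1 − 1/5) × 1² / 16 = 0.8 × 1 / 16 = 0.05 dB.
Output = -26 − 0.05 = -26.05 dB.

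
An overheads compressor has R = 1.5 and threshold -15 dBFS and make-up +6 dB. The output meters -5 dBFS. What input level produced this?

Remove make-up: -5 − 6 = -11 dBFS.
That's 4 dB above the -15 dBFS threshold.
Undo the ratio: input overshoot = 4 × 1.5 = 6 dB, giving input = -9 dBFS.

-9 dBFS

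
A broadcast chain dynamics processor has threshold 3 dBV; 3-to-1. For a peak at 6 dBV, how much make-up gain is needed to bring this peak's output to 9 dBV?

5 dB

Without make-up, output = threshold + overshoot/3 = 3 + 1 = 4 dBV.
Gap to target: 5 dB.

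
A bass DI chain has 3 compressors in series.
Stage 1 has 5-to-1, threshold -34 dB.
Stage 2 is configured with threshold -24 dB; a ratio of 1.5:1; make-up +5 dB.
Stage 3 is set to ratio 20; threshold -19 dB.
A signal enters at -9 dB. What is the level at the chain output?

-24 dB

Stage 1: 25 dB above -34 dB, reduced 5:1 to 5 dB above → -29 dB.
Stage 2: -29 dB ≤ -24 dB, so stage 2 doesn't engage; make-up brings it to -24 dB.
Stage 3: -24 dB is at or below the -19 dB threshold — no compression; output -24 dB.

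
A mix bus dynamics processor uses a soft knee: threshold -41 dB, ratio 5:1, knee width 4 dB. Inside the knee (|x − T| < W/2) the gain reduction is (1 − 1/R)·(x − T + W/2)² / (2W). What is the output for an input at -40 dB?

-40.9 dB

x − T + W/2 = -40 − (-41) + 2 = 3.
GR = (1 − 1/5) × 3² / 8 = 0.8 × 9 / 8 = 0.9 dB.
Output = -40 − 0.9 = -40.9 dB.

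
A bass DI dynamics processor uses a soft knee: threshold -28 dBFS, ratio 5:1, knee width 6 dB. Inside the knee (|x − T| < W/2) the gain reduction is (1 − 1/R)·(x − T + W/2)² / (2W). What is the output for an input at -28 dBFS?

-28.6 dBFS

x − T + W/2 = -28 − (-28) + 3 = 3.
GR = (1 − 1/5) × 3² / 12 = 0.8 × 9 / 12 = 0.6 dB.
Output = -28 − 0.6 = -28.6 dBFS.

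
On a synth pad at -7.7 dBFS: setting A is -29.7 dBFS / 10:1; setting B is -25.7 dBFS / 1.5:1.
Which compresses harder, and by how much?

A: overshoot 22 dB → output overshoot 2.2 dB → GR 19.8 dB.
B: overshoot 18 dB → output overshoot 12 dB → GR 6 dB.
Difference: 13.8 dB in favour of A.

A, by 13.8 dB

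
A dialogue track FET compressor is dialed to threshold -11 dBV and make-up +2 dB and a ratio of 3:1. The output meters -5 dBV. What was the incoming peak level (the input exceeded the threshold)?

Stripping the +2 dB make-up gives -7 dBV at the gain stage.
Post-compression overshoot = -7 − (-11) = 4 dB.
Undo the ratio: input overshoot = 4 × 3 = 12 dB, giving input = 1 dBV.

1 dBV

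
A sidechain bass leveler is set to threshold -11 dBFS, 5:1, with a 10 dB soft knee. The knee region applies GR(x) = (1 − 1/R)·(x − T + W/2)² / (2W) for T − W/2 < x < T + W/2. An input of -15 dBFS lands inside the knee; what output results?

-15.04 dBFS

x − T + W/2 = -15 − (-11) + 5 = 1.
GR = (1 − 1/5) × 1² / 20 = 0.8 × 1 / 20 = 0.04 dB.
Output = -15 − 0.04 = -15.04 dBFS.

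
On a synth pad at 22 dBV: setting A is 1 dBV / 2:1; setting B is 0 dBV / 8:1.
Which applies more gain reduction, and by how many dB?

B, by 8.75 dB

A: GR = 21 − 21/2 = 10.5 dB.
B: GR = 22 − 22/8 = 19.25 dB.
Difference: 8.75 dB in favour of B.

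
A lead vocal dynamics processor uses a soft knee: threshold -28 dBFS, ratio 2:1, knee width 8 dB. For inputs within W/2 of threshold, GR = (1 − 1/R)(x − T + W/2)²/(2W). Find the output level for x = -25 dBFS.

-26.53125 dBFS

x − T + W/2 = -25 − (-28) + 4 = 7.
GR = (1 − 1/2) × 7² / 16 = 0.5 × 49 / 16 = 1.53125 dB.
Output = -25 − 1.53125 = -26.53125 dBFS.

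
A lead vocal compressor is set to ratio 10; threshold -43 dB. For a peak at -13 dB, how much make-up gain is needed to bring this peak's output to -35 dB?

5 dB

The peak compresses to -43 + 30/10 = -40 dB.
To reach -35 dB requires -35 − (-40) = 5 dB of make-up.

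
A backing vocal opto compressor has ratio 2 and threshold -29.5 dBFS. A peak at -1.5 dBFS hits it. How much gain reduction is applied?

14 dB

-1.5 dBFS exceeds the threshold by 28 dB.
A 2:1 ratio leaves 14 dB of that excess.
GR = overshoot in − overshoot out = 28 − 14 = 14 dB.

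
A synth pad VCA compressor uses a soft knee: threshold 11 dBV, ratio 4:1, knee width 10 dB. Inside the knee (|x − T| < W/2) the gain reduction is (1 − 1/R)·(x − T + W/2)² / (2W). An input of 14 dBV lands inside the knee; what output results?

11.6 dBV

x − T + W/2 = 14 − 11 + 5 = 8.
GR = (1 − 1/4) × 8² / 20 = 0.75 × 64 / 20 = 2.4 dB.
Output = 14 − 2.4 = 11.6 dBV.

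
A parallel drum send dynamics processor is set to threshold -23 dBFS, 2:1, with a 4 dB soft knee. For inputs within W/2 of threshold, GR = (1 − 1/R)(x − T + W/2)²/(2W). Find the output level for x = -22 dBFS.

-22.5625 dBFS

x − T + W/2 = -22 − (-23) + 2 = 3.
GR = (1 − 1/2) × 3² / 8 = 0.5 × 9 / 8 = 0.5625 dB.
Output = -22 − 0.5625 = -22.5625 dBFS.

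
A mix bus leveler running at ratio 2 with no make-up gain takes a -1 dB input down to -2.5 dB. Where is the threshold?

Input is 3 dB above T (since output overshoot × R = input overshoot: (-2.5 − T)·2 = -1 − T gives T = -4 dB).
Check: -4 + (-1 − (-4))/2 = -4 + 1.5 = -2.5 dB. ✓

-4 dB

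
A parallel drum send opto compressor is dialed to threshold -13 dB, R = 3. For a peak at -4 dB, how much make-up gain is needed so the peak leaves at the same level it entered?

The peak compresses to -13 + 9/3 = -10 dB.
To reach -4 dB requires -4 − (-10) = 6 dB of make-up.

6 dB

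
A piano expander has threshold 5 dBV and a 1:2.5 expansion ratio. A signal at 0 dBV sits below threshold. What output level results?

Undershoot = 5 − 0 = 5 dB.
At 1:2.5, that expands to 12.5 dB under threshold.
Output = 5 − 12.5 = -7.5 dBV.

-7.5 dBV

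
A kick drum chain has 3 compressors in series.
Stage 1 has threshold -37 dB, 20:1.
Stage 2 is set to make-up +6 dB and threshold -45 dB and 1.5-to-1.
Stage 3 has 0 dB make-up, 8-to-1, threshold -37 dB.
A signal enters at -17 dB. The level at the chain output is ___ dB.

Stage 1: 20 dB above -37 dB, reduced 20:1 to 1 dB above → -36 dB.
Stage 2: overshoot 9 dB → 9/1.5 = 6 dB → -39 dB; +6 dB make-up → -33 dB.
Stage 3: -33 dB is 4 dB over -37 dB; at 8:1 that becomes 0.5 dB over, giving -36.5 dB.

-36.5 dB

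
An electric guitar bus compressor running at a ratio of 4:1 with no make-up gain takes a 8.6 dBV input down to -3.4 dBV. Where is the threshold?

Input is 16 dB above T (since output overshoot × R = input overshoot: (-3.4 − T)·4 = 8.6 − T gives T = -7.4 dBV).
Check: -7.4 + (8.6 − (-7.4))/4 = -7.4 + 4 = -3.4 dBV. ✓

-7.4 dBV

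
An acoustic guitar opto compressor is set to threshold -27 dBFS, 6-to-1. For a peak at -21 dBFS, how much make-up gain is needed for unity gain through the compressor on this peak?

5 dB

Overshoot 6 dB → 6/6 = 1 dB after compression, so the compressed level is -27 + 1 = -26 dBFS.
Make-up = target − compressed = -21 − (-26) = 5 dB.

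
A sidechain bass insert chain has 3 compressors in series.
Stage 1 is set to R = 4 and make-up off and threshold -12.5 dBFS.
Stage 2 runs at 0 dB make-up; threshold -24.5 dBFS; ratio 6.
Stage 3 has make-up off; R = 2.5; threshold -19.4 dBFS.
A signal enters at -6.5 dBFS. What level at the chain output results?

Stage 1: 6 dB above -12.5 dBFS, reduced 4:1 to 1.5 dB above → -11 dBFS.
Stage 2: 13.5 dB above -24.5 dBFS, reduced 6:1 to 2.25 dB above → -22.25 dBFS.
Stage 3: -22.25 dBFS is at or below the -19.4 dBFS threshold — no compression; output -22.25 dBFS.

-22.25 dBFS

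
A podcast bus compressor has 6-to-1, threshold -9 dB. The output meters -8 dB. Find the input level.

-3 dB

The compressed level sits -8 − (-9) = 1 dB over threshold.
Undo the ratio: input overshoot = 1 × 6 = 6 dB, giving input = -3 dB.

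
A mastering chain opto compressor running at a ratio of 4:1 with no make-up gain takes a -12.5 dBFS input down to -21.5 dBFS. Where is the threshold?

-24.5 dBFS

Input is 12 dB above T (since output overshoot × R = input overshoot: (-21.5 − T)·4 = -12.5 − T gives T = -24.5 dBFS).
Check: -24.5 + (-12.5 − (-24.5))/4 = -24.5 + 3 = -21.5 dBFS. ✓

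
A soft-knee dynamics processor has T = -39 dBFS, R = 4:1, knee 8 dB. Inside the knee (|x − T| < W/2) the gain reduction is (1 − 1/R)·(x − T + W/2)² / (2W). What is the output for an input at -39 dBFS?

x − T + W/2 = -39 − (-39) + 4 = 4.
GR = (1 − 1/4) × 4² / 16 = 0.75 × 16 / 16 = 0.75 dB.
Output = -39 − 0.75 = -39.75 dBFS.

-39.75 dBFS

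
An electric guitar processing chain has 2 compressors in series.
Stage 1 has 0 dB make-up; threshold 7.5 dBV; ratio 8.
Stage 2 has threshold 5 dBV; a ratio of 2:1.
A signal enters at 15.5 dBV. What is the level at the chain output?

6.75 dBV

Stage 1: 8 dB above 7.5 dBV, reduced 8:1 to 1 dB above → 8.5 dBV.
Stage 2: 3.5 dB above 5 dBV, reduced 2:1 to 1.75 dB above → 6.75 dBV.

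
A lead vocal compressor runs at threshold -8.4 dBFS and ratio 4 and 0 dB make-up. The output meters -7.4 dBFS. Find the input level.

-4.4 dBFS

The compressed level sits -7.4 − (-8.4) = 1 dB over threshold.
Undo the ratio: input overshoot = 1 × 4 = 4 dB, giving input = -4.4 dBFS.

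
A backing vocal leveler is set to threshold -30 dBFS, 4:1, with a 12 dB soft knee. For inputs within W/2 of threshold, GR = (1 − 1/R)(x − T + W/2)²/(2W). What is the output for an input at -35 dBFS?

x − T + W/2 = -35 − (-30) + 6 = 1.
GR = (1 − 1/4) × 1² / 24 = 0.75 × 1 / 24 = 0.03125 dB.
Output = -35 − 0.03125 = -35.03125 dBFS.

-35.03125 dBFS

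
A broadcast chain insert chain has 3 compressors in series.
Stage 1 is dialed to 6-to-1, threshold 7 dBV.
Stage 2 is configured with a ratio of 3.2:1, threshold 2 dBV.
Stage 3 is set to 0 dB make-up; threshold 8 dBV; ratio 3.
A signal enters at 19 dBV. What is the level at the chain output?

4.1875 dBV

Stage 1: 12 dB above 7 dBV, reduced 6:1 to 2 dB above → 9 dBV.
Stage 2: overshoot 7 dB → 7/3.2 = 2.1875 dB → 4.1875 dBV.
Stage 3: 4.1875 dBV ≤ 8 dBV, so stage 3 doesn't engage; output 4.1875 dBV.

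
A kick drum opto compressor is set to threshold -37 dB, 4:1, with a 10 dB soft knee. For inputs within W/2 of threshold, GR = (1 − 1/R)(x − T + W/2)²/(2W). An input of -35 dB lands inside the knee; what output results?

-36.8375 dB

x − T + W/2 = -35 − (-37) + 5 = 7.
GR = (1 − 1/4) × 7² / 20 = 0.75 × 49 / 20 = 1.8375 dB.
Output = -35 − 1.8375 = -36.8375 dB.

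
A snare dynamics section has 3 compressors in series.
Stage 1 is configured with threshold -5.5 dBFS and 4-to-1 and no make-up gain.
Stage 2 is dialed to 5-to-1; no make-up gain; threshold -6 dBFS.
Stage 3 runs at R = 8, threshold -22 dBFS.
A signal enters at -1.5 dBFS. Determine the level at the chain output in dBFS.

Stage 1: 4 dB above -5.5 dBFS, reduced 4:1 to 1 dB above → -4.5 dBFS.
Stage 2: 1.5 dB above -6 dBFS, reduced 5:1 to 0.3 dB above → -5.7 dBFS.
Stage 3: -5.7 dBFS is 16.3 dB over -22 dBFS; at 8:1 that becomes 2.0375 dB over, giving -19.9625 dBFS.

-19.9625 dBFS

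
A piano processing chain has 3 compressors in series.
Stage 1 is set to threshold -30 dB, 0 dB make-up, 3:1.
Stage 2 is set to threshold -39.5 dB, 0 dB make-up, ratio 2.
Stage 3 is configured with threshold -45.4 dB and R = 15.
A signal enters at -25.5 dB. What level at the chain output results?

-44.64 dB

Stage 1: 4.5 dB above -30 dB, reduced 3:1 to 1.5 dB above → -28.5 dB.
Stage 2: 11 dB above -39.5 dB, reduced 2:1 to 5.5 dB above → -34 dB.
Stage 3: 11.4 dB above -45.4 dB, reduced 15:1 to 0.76 dB above → -44.64 dB.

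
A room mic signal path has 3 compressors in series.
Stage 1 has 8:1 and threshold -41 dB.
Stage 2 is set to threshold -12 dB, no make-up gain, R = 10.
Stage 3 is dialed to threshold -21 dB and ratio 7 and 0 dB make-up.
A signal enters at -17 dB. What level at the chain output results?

Stage 1: overshoot 24 dB → 24/8 = 3 dB → -38 dB.
Stage 2: -38 dB is at or below the -12 dB threshold — no compression; output -38 dB.
Stage 3: -38 dB ≤ -21 dB, so stage 3 doesn't engage; output -38 dB.

-38 dB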